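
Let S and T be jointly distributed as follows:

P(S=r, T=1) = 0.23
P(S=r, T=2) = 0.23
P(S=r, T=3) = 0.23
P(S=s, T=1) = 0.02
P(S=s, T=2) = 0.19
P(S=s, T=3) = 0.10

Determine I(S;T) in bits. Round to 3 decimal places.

Marginals: p(S) = (0.6900, 0.3100), p(T) = (0.2500, 0.4200, 0.3300).
I(S;T) = Σ p(x,y)·log₂[p(x,y)/(p(x)p(y))].
  (r,1): 0.23·log₂(1.3333) = 0.0955
  (r,2): 0.23·log₂(0.7937) = -0.0767
  (r,3): 0.23·log₂(1.0101) = 0.0033
  (s,1): 0.02·log₂(0.2581) = -0.0391
  (s,2): 0.19·log₂(1.4593) = 0.1036
  (s,3): 0.10·log₂(0.9775) = -0.0033
Sum = 0.083 bits.

0.083 bits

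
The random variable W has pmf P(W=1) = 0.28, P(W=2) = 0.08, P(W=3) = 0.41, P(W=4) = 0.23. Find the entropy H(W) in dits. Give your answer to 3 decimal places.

H(W) = −Σ p·log₁₀ p.
  −(0.28)·log₁₀(0.28) = 0.1548
  −(0.08)·log₁₀(0.08) = 0.0878
  −(0.41)·log₁₀(0.41) = 0.1588
  −(0.23)·log₁₀(0.23) = 0.1468
Sum: 0.1548 + 0.0878 + 0.1588 + 0.1468 = 0.548 dits.

0.548 dits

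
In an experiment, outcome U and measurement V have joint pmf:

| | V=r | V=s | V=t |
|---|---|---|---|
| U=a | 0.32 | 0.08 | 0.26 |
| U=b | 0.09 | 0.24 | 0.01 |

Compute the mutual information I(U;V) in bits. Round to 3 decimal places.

0.292 bits

Marginals: p(U) = (0.6600, 0.3400), p(V) = (0.4100, 0.3200, 0.2700).
I(U;V) = H(U) + H(V) − H(U,V).
H(U) = 0.9248, H(V) = 1.5634, H(U,V) = 2.1961.
I(U;V) = 0.9248 + 1.5634 − 2.1961 = 0.292 bits.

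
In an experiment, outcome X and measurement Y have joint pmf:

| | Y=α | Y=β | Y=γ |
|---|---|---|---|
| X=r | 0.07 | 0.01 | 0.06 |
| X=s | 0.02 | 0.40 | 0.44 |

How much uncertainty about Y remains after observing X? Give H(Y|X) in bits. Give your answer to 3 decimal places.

1.157 bits

Chain rule: H(Y|X) = H(X,Y) − H(X).
Marginals: p(X) = (0.1400, 0.8600), p(Y) = (0.0900, 0.4100, 0.5000).
H(X,Y) = 1.7413 bits; H(X) = 0.5842 bits.
H(Y|X) = 1.7413 − 0.5842 = 1.157 bits.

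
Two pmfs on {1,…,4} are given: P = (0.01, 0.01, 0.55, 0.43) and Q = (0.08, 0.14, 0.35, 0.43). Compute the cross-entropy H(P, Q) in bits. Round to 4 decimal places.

1.4214 bits

H(P,Q) = −Σ p·log₂ q.
  −0.01·log₂(0.08) = 0.03644
  −0.01·log₂(0.14) = 0.02837
  −0.55·log₂(0.35) = 0.83302
  −0.43·log₂(0.43) = 0.52356
H(P,Q) = 1.4214 bits.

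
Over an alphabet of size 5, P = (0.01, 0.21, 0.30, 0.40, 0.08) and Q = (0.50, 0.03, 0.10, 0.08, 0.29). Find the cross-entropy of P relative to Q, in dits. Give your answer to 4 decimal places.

H(P,Q) = −Σ p·log₁₀ q.
  −0.01·log₁₀(0.50) = 0.00301
  −0.21·log₁₀(0.03) = 0.31980
  −0.30·log₁₀(0.10) = 0.30000
  −0.40·log₁₀(0.08) = 0.43876
  −0.08·log₁₀(0.29) = 0.04301
H(P,Q) = 1.1046 dits.

1.1046 dits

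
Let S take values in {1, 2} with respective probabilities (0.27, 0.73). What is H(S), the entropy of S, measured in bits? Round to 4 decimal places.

0.8415 bits

H(S) = −Σ p·log₂ p.
  −(0.27)·log₂(0.27) = 0.51002
  −(0.73)·log₂(0.73) = 0.33144
Sum: 0.51002 + 0.33144 = 0.8415 bits.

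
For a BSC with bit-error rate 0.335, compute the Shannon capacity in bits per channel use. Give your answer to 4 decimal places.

0.0800 bits

Binary symmetric channel: C = 1 − h₂(ε) where h₂ is the binary entropy function.
h₂(0.335) = −0.335·log₂0.335 − 0.665·log₂0.665 = 0.9200.
C = 1 − 0.9200 = 0.0800 bits per channel use.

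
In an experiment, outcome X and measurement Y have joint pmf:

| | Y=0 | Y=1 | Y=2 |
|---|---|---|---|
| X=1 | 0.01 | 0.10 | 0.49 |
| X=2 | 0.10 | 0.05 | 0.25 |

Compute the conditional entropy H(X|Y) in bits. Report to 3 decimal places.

Marginals: p(X) = (0.6000, 0.4000), p(Y) = (0.1100, 0.1500, 0.7400).
H(X|Y) = Σ p(Y) · H(X|Y=·).
  Y=0: p=0.1100, H(X|Y=0) = 0.4395
  Y=1: p=0.1500, H(X|Y=1) = 0.9183
  Y=2: p=0.7400, H(X|Y=2) = 0.9227
Weighted sum = 0.869 bits.

0.869 bits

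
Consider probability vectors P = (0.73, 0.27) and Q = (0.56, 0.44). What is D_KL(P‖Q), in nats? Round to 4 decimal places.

D(P‖Q) = Σ p·ln(p/q).
  0.73·ln(0.73/0.56) = 0.19353
  0.27·ln(0.27/0.44) = -0.13186
D(P‖Q) = 0.0617 nats.

0.0617 nats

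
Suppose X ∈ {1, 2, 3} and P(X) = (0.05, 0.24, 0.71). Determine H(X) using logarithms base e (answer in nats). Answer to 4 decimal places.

H(X) = −Σ p·ln p.
  −(0.05)·ln(0.05) = 0.14979
  −(0.24)·ln(0.24) = 0.34251
  −(0.71)·ln(0.71) = 0.24317
Sum: 0.14979 + 0.34251 + 0.24317 = 0.7355 nats.

0.7355 nats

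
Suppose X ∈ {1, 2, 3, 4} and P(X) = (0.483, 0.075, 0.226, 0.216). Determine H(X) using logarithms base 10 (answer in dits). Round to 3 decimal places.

H(X) = −Σ p·log₁₀ p.
  −(0.483)·log₁₀(0.483) = 0.1527
  −(0.075)·log₁₀(0.075) = 0.0844
  −(0.226)·log₁₀(0.226) = 0.1460
  −(0.216)·log₁₀(0.216) = 0.1438
Sum: 0.1527 + 0.0844 + 0.1460 + 0.1438 = 0.527 dits.

0.527 dits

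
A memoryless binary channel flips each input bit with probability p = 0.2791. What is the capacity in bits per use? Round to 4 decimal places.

Binary symmetric channel: C = 1 − h₂(ε) where h₂ is the binary entropy function.
h₂(0.2791) = −0.2791·log₂0.2791 − 0.7209·log₂0.7209 = 0.8542.
C = 1 − 0.8542 = 0.1458 bits per channel use.

0.1458 bits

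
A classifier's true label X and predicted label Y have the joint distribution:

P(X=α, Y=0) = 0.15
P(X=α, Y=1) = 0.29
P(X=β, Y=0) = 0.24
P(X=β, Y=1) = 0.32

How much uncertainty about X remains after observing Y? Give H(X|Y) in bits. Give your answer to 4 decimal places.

Marginals: p(X) = (0.4400, 0.5600), p(Y) = (0.3900, 0.6100).
H(X|Y) = Σ p(Y) · H(X|Y=·).
  Y=0: p=0.3900, H(X|Y=0) = 0.9612
  Y=1: p=0.6100, H(X|Y=1) = 0.9983
Weighted sum = 0.9838 bits.

0.9838 bits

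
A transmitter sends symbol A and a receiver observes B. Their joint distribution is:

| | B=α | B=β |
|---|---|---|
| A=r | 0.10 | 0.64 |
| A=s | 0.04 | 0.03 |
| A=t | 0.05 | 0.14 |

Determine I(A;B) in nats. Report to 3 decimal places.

Marginals: p(A) = (0.7400, 0.0700, 0.1900), p(B) = (0.1900, 0.8100).
I(A;B) = Σ p(x,y)·ln[p(x,y)/(p(x)p(y))].
  (r,α): 0.10·ln(0.7112) = -0.0341
  (r,β): 0.64·ln(1.0677) = 0.0419
  (s,α): 0.04·ln(3.0075) = 0.0440
  (s,β): 0.03·ln(0.5291) = -0.0191
  (t,α): 0.05·ln(1.3850) = 0.0163
  (t,β): 0.14·ln(0.9097) = -0.0133
Sum = 0.036 nats.

0.036 nats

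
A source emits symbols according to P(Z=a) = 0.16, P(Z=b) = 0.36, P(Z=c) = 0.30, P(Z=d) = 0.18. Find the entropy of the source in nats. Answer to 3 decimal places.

1.331 nats

H(Z) = −Σ p·ln p.
  −(0.16)·ln(0.16) = 0.2932
  −(0.36)·ln(0.36) = 0.3678
  −(0.30)·ln(0.30) = 0.3612
  −(0.18)·ln(0.18) = 0.3087
Sum: 0.2932 + 0.3678 + 0.3612 + 0.3087 = 1.331 nats.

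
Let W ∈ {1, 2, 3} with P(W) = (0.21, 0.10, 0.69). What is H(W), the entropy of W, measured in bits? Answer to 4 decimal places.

H(W) = −Σ p·log₂ p.
  −(0.21)·log₂(0.21) = 0.47282
  −(0.10)·log₂(0.10) = 0.33219
  −(0.69)·log₂(0.69) = 0.36938
Sum: 0.47282 + 0.33219 + 0.36938 = 1.1744 bits.

1.1744 bits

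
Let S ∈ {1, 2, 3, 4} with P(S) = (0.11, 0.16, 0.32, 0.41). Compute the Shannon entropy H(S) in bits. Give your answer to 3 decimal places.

1.827 bits

H(S) = −Σ p·log₂ p.
  −(0.11)·log₂(0.11) = 0.3503
  −(0.16)·log₂(0.16) = 0.4230
  −(0.32)·log₂(0.32) = 0.5260
  −(0.41)·log₂(0.41) = 0.5274
Sum: 0.3503 + 0.4230 + 0.5260 + 0.5274 = 1.827 bits.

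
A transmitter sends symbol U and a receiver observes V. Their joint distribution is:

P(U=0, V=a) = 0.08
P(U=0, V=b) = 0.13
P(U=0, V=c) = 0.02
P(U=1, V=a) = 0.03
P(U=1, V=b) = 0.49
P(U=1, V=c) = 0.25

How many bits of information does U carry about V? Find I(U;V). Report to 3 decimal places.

Marginals: p(U) = (0.2300, 0.7700), p(V) = (0.1100, 0.6200, 0.2700).
I(U;V) = H(U) + H(V) − H(U,V).
H(U) = 0.7780, H(V) = 1.2879, H(U,V) = 1.9431.
I(U;V) = 0.7780 + 1.2879 − 1.9431 = 0.123 bits.

0.123 bits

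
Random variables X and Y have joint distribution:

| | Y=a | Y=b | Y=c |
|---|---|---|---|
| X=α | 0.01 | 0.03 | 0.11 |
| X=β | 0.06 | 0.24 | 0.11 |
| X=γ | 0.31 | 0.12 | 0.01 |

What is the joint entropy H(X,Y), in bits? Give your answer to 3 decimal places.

2.614 bits

H(X,Y) = −Σ p(x,y)·log₂ p(x,y) over all 9 cells.
  cell (α,a): −0.01·log₂0.01 = 0.0664
  cell (α,b): −0.03·log₂0.03 = 0.1518
  cell (α,c): −0.11·log₂0.11 = 0.3503
  cell (β,a): −0.06·log₂0.06 = 0.2435
  cell (β,b): −0.24·log₂0.24 = 0.4941
  cell (β,c): −0.11·log₂0.11 = 0.3503
  cell (γ,a): −0.31·log₂0.31 = 0.5238
  cell (γ,b): −0.12·log₂0.12 = 0.3671
  cell (γ,c): −0.01·log₂0.01 = 0.0664
Sum = 2.614 bits.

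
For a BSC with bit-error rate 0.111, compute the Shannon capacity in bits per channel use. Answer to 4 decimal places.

Binary symmetric channel: C = 1 − h₂(ε) where h₂ is the binary entropy function.
h₂(0.111) = −0.111·log₂0.111 − 0.889·log₂0.889 = 0.5029.
C = 1 − 0.5029 = 0.4971 bits per channel use.

0.4971 bits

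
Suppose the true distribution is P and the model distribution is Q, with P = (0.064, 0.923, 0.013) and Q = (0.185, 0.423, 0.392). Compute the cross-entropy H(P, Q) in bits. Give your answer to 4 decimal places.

1.3191 bits

H(P,Q) = −Σ p·log₂ q.
  −0.064·log₂(0.185) = 0.15580
  −0.923·log₂(0.423) = 1.14569
  −0.013·log₂(0.392) = 0.01756
H(P,Q) = 1.3191 bits.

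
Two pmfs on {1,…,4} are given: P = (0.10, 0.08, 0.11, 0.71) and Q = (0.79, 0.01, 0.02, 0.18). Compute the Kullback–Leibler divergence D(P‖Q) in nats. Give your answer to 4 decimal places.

1.1215 nats

D(P‖Q) = Σ p·ln(p/q).
  0.10·ln(0.10/0.79) = -0.20669
  0.08·ln(0.08/0.01) = 0.16636
  0.11·ln(0.11/0.02) = 0.18752
  0.71·ln(0.71/0.18) = 0.97434
D(P‖Q) = 1.1215 nats.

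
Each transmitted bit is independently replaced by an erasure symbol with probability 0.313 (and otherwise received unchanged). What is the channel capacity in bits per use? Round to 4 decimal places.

0.6870 bits

Binary erasure channel: capacity C = 1 − ε.
C = 1 − 0.313 = 0.6870 bits per channel use.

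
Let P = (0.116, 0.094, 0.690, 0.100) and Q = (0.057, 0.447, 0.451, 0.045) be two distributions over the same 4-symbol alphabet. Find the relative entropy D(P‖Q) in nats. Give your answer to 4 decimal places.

0.3091 nats

D(P‖Q) = Σ p·ln(p/q).
  0.116·ln(0.116/0.057) = 0.08242
  0.094·ln(0.094/0.447) = -0.14657
  0.690·ln(0.690/0.451) = 0.29340
  0.100·ln(0.100/0.045) = 0.07985
D(P‖Q) = 0.3091 nats.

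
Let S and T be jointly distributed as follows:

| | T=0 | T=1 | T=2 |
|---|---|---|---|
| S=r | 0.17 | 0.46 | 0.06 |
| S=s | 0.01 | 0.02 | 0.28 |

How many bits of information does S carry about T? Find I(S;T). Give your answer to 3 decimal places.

Marginals: p(S) = (0.6900, 0.3100), p(T) = (0.1800, 0.4800, 0.3400).
I(S;T) = Σ p(x,y)·log₂[p(x,y)/(p(x)p(y))].
  (r,0): 0.17·log₂(1.3688) = 0.0770
  (r,1): 0.46·log₂(1.3889) = 0.2180
  (r,2): 0.06·log₂(0.2558) = -0.1180
  (s,0): 0.01·log₂(0.1792) = -0.0248
  (s,1): 0.02·log₂(0.1344) = -0.0579
  (s,2): 0.28·log₂(2.6565) = 0.3947
Sum = 0.489 bits.

0.489 bits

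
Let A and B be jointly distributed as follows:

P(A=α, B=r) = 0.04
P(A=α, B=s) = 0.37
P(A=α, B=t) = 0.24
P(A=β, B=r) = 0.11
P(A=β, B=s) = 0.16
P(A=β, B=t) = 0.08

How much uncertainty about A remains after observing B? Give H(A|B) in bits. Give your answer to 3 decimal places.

0.853 bits

Chain rule: H(A|B) = H(A,B) − H(B).
Marginals: p(A) = (0.6500, 0.3500), p(B) = (0.1500, 0.5300, 0.3200).
H(A,B) = 2.2754 bits; H(B) = 1.4220 bits.
H(A|B) = 2.2754 − 1.4220 = 0.853 bits.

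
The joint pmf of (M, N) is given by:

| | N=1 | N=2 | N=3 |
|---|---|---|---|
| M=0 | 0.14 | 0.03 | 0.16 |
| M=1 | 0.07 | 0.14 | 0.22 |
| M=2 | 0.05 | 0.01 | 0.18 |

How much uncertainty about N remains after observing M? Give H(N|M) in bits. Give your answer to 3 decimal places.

1.300 bits

Marginals: p(M) = (0.3300, 0.4300, 0.2400), p(N) = (0.2600, 0.1800, 0.5600).
H(N|M) = Σ p(M) · H(N|M=·).
  M=0: p=0.3300, H(N|M=0) = 1.3457
  M=1: p=0.4300, H(N|M=1) = 1.4481
  M=2: p=0.2400, H(N|M=2) = 0.9738
Weighted sum = 1.300 bits.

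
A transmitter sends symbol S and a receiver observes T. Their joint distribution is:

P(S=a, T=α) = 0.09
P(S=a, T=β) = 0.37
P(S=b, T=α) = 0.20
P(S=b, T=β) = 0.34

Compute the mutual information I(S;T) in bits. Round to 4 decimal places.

0.0272 bits

Marginals: p(S) = (0.4600, 0.5400), p(T) = (0.2900, 0.7100).
I(S;T) = H(S) + H(T) − H(S,T).
H(S) = 0.9954, H(T) = 0.8687, H(S,T) = 1.8369.
I(S;T) = 0.9954 + 0.8687 − 1.8369 = 0.0272 bits.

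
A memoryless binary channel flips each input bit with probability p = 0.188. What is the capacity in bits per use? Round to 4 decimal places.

0.3027 bits

Binary symmetric channel: C = 1 − h₂(ε) where h₂ is the binary entropy function.
h₂(0.188) = −0.188·log₂0.188 − 0.812·log₂0.812 = 0.6973.
C = 1 − 0.6973 = 0.3027 bits per channel use.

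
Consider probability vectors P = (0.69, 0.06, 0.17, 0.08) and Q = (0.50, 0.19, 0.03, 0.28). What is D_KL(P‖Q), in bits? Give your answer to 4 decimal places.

D(P‖Q) = Σ p·log₂(p/q).
  0.69·log₂(0.69/0.50) = 0.32062
  0.06·log₂(0.06/0.19) = -0.09978
  0.17·log₂(0.17/0.03) = 0.42543
  0.08·log₂(0.08/0.28) = -0.14459
D(P‖Q) = 0.5017 bits.

0.5017 bits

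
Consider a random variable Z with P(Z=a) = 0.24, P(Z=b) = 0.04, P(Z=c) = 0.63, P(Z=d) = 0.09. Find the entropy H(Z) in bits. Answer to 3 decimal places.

1.412 bits

H(Z) = −Σ p·log₂ p.
  −(0.24)·log₂(0.24) = 0.4941
  −(0.04)·log₂(0.04) = 0.1858
  −(0.63)·log₂(0.63) = 0.4199
  −(0.09)·log₂(0.09) = 0.3127
Sum: 0.4941 + 0.1858 + 0.4199 + 0.3127 = 1.412 bits.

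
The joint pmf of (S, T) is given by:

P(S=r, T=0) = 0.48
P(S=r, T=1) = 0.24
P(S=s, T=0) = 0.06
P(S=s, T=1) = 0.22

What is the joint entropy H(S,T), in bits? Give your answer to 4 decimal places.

1.7265 bits

H(S,T) = −Σ p(x,y)·log₂ p(x,y) over all 4 cells.
  cell (r,0): −0.48·log₂0.48 = 0.50827
  cell (r,1): −0.24·log₂0.24 = 0.49413
  cell (s,0): −0.06·log₂0.06 = 0.24353
  cell (s,1): −0.22·log₂0.22 = 0.48057
Sum = 1.7265 bits.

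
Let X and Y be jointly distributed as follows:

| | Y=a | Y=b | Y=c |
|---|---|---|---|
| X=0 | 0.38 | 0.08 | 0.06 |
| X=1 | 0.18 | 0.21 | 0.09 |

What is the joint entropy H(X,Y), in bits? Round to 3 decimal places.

H(X,Y) = −Σ p(x,y)·log₂ p(x,y) over all 6 cells.
  cell (0,a): −0.38·log₂0.38 = 0.5305
  cell (0,b): −0.08·log₂0.08 = 0.2915
  cell (0,c): −0.06·log₂0.06 = 0.2435
  cell (1,a): −0.18·log₂0.18 = 0.4453
  cell (1,b): −0.21·log₂0.21 = 0.4728
  cell (1,c): −0.09·log₂0.09 = 0.3127
Sum = 2.296 bits.

2.296 bits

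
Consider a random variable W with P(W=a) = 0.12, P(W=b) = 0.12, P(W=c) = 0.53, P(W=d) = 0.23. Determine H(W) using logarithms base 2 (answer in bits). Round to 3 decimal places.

1.707 bits

H(W) = −Σ p·log₂ p.
  −(0.12)·log₂(0.12) = 0.3671
  −(0.12)·log₂(0.12) = 0.3671
  −(0.53)·log₂(0.53) = 0.4854
  −(0.23)·log₂(0.23) = 0.4877
Sum: 0.3671 + 0.3671 + 0.4854 + 0.4877 = 1.707 bits.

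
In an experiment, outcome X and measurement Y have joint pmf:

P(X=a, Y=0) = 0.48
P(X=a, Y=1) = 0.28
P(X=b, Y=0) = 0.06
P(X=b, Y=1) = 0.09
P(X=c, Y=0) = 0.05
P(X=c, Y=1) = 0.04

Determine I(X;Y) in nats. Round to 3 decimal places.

Marginals: p(X) = (0.7600, 0.1500, 0.0900), p(Y) = (0.5900, 0.4100).
I(X;Y) = Σ p(x,y)·ln[p(x,y)/(p(x)p(y))].
  (a,0): 0.48·ln(1.0705) = 0.0327
  (a,1): 0.28·ln(0.8986) = -0.0299
  (b,0): 0.06·ln(0.6780) = -0.0233
  (b,1): 0.09·ln(1.4634) = 0.0343
  (c,0): 0.05·ln(0.9416) = -0.0030
  (c,1): 0.04·ln(1.0840) = 0.0032
Sum = 0.014 nats.

0.014 nats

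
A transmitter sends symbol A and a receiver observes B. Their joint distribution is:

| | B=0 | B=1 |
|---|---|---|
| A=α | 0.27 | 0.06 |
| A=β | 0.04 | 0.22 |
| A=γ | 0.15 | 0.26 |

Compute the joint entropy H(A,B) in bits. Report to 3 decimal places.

H(A,B) = −Σ p(x,y)·log₂ p(x,y) over all 6 cells.
  cell (α,0): −0.27·log₂0.27 = 0.5100
  cell (α,1): −0.06·log₂0.06 = 0.2435
  cell (β,0): −0.04·log₂0.04 = 0.1858
  cell (β,1): −0.22·log₂0.22 = 0.4806
  cell (γ,0): −0.15·log₂0.15 = 0.4105
  cell (γ,1): −0.26·log₂0.26 = 0.5053
Sum = 2.336 bits.

2.336 bits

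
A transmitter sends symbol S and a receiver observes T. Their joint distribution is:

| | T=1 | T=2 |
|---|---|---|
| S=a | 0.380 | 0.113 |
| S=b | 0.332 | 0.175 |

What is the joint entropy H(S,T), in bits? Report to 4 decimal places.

1.8541 bits

H(S,T) = −Σ p(x,y)·log₂ p(x,y) over all 4 cells.
  cell (a,1): −0.380·log₂0.380 = 0.53045
  cell (a,2): −0.113·log₂0.113 = 0.35545
  cell (b,1): −0.332·log₂0.332 = 0.52813
  cell (b,2): −0.175·log₂0.175 = 0.44005
Sum = 1.8541 bits.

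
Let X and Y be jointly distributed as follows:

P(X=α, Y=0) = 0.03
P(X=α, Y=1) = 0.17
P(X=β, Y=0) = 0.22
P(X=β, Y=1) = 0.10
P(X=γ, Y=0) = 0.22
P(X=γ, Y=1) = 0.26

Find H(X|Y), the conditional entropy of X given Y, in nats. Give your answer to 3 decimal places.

Chain rule: H(X|Y) = H(X,Y) − H(Y).
Marginals: p(X) = (0.2000, 0.3200, 0.4800), p(Y) = (0.4700, 0.5300).
H(X,Y) = 1.6531 nats; H(Y) = 0.6913 nats.
H(X|Y) = 1.6531 − 0.6913 = 0.962 nats.

0.962 nats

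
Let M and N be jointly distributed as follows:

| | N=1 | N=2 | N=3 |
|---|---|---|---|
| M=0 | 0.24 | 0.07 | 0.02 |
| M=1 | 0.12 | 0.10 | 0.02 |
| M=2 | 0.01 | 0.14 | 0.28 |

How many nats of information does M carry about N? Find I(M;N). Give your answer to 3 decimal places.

Marginals: p(M) = (0.3300, 0.2400, 0.4300), p(N) = (0.3700, 0.3100, 0.3200).
I(M;N) = H(M) + H(N) − H(M,N).
H(M) = 1.0713, H(N) = 1.0956, H(M,N) = 1.8476.
I(M;N) = 1.0713 + 1.0956 − 1.8476 = 0.319 nats.

0.319 nats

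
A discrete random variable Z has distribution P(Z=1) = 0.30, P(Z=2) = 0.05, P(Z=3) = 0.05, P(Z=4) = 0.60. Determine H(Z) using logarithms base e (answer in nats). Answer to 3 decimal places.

0.967 nats

H(Z) = −Σ p·ln p.
  −(0.30)·ln(0.30) = 0.3612
  −(0.05)·ln(0.05) = 0.1498
  −(0.05)·ln(0.05) = 0.1498
  −(0.60)·ln(0.60) = 0.3065
Sum: 0.3612 + 0.1498 + 0.1498 + 0.3065 = 0.967 nats.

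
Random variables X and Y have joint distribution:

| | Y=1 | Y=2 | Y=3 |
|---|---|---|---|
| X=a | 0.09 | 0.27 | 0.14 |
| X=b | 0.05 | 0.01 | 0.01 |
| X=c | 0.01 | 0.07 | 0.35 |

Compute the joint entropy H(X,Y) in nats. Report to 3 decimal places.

1.687 nats

H(X,Y) = −Σ p(x,y)·ln p(x,y) over all 9 cells.
  cell (a,1): −0.09·ln0.09 = 0.2167
  cell (a,2): −0.27·ln0.27 = 0.3535
  cell (a,3): −0.14·ln0.14 = 0.2753
  cell (b,1): −0.05·ln0.05 = 0.1498
  cell (b,2): −0.01·ln0.01 = 0.0461
  cell (b,3): −0.01·ln0.01 = 0.0461
  cell (c,1): −0.01·ln0.01 = 0.0461
  cell (c,2): −0.07·ln0.07 = 0.1861
  cell (c,3): −0.35·ln0.35 = 0.3674
Sum = 1.687 nats.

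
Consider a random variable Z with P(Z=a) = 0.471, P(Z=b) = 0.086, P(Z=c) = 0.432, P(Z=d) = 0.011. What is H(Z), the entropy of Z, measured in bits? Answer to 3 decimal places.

1.411 bits

H(Z) = −Σ p·log₂ p.
  −(0.471)·log₂(0.471) = 0.5116
  −(0.086)·log₂(0.086) = 0.3044
  −(0.432)·log₂(0.432) = 0.5231
  −(0.011)·log₂(0.011) = 0.0716
Sum: 0.5116 + 0.3044 + 0.5231 + 0.0716 = 1.411 bits.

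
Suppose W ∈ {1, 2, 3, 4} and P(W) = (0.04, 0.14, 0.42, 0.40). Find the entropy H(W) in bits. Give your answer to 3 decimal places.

1.637 bits

H(W) = −Σ p·log₂ p.
  −(0.04)·log₂(0.04) = 0.1858
  −(0.14)·log₂(0.14) = 0.3971
  −(0.42)·log₂(0.42) = 0.5256
  −(0.40)·log₂(0.40) = 0.5288
Sum: 0.1858 + 0.3971 + 0.5256 + 0.5288 = 1.637 bits.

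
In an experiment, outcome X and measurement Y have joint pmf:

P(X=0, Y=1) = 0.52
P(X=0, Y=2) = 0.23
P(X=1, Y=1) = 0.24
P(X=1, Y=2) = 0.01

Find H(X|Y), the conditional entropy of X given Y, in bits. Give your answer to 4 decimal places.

0.7438 bits

Chain rule: H(X|Y) = H(X,Y) − H(Y).
Marginals: p(X) = (0.7500, 0.2500), p(Y) = (0.7600, 0.2400).
H(X,Y) = 1.5388 bits; H(Y) = 0.7950 bits.
H(X|Y) = 1.5388 − 0.7950 = 0.7438 bits.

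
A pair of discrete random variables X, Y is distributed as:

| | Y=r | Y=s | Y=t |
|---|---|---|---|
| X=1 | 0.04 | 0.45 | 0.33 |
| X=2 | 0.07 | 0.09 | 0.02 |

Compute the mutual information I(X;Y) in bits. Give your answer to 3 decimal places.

Marginals: p(X) = (0.8200, 0.1800), p(Y) = (0.1100, 0.5400, 0.3500).
I(X;Y) = H(X) + H(Y) − H(X,Y).
H(X) = 0.6801, H(Y) = 1.3604, H(X,Y) = 1.9261.
I(X;Y) = 0.6801 + 1.3604 − 1.9261 = 0.114 bits.

0.114 bits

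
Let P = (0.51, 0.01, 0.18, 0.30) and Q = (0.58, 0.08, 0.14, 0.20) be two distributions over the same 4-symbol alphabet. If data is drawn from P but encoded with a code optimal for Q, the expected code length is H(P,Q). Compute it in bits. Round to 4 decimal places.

1.6444 bits

H(P,Q) = −Σ p·log₂ q.
  −0.51·log₂(0.58) = 0.40080
  −0.01·log₂(0.08) = 0.03644
  −0.18·log₂(0.14) = 0.51057
  −0.30·log₂(0.20) = 0.69658
H(P,Q) = 1.6444 bits.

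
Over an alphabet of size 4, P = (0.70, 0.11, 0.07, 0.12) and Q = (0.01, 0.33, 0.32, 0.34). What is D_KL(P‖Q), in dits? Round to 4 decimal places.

D(P‖Q) = Σ p·log₁₀(p/q).
  0.70·log₁₀(0.70/0.01) = 1.29157
  0.11·log₁₀(0.11/0.33) = -0.05248
  0.07·log₁₀(0.07/0.32) = -0.04620
  0.12·log₁₀(0.12/0.34) = -0.05428
D(P‖Q) = 1.1386 dits.

1.1386 dits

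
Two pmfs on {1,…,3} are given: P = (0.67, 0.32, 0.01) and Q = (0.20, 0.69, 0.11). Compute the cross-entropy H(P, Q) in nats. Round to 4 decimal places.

1.2191 nats

H(P,Q) = −Σ p·ln q.
  −0.67·ln(0.20) = 1.07832
  −0.32·ln(0.69) = 0.11874
  −0.01·ln(0.11) = 0.02207
H(P,Q) = 1.2191 nats.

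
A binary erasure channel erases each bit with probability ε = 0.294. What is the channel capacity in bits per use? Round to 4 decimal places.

Binary erasure channel: capacity C = 1 − ε.
C = 1 − 0.294 = 0.7060 bits per channel use.

0.7060 bits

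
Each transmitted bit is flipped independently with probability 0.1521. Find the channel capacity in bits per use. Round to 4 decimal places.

Binary symmetric channel: C = 1 − h₂(ε) where h₂ is the binary entropy function.
h₂(0.1521) = −0.1521·log₂0.1521 − 0.8479·log₂0.8479 = 0.6151.
C = 1 − 0.6151 = 0.3849 bits per channel use.

0.3849 bits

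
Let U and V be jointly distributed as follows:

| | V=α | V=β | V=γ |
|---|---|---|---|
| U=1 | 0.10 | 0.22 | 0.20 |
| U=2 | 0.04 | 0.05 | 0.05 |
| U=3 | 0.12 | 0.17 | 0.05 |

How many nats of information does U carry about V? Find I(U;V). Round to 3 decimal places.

0.036 nats

Marginals: p(U) = (0.5200, 0.1400, 0.3400), p(V) = (0.2600, 0.4400, 0.3000).
I(U;V) = H(U) + H(V) − H(U,V).
H(U) = 0.9821, H(V) = 1.0727, H(U,V) = 2.0190.
I(U;V) = 0.9821 + 1.0727 − 2.0190 = 0.036 nats.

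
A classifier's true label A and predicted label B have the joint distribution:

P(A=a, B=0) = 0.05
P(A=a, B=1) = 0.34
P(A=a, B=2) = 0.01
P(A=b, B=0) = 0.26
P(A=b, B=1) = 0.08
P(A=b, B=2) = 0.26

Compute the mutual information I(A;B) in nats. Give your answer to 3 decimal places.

0.289 nats

Marginals: p(A) = (0.4000, 0.6000), p(B) = (0.3100, 0.4200, 0.2700).
I(A;B) = H(A) + H(B) − H(A,B).
H(A) = 0.6730, H(B) = 1.0809, H(A,B) = 1.4652.
I(A;B) = 0.6730 + 1.0809 − 1.4652 = 0.289 nats.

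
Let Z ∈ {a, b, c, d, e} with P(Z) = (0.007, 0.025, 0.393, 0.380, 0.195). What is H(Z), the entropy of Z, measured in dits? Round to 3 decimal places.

H(Z) = −Σ p·log₁₀ p.
  −(0.007)·log₁₀(0.007) = 0.0151
  −(0.025)·log₁₀(0.025) = 0.0401
  −(0.393)·log₁₀(0.393) = 0.1594
  −(0.380)·log₁₀(0.380) = 0.1597
  −(0.195)·log₁₀(0.195) = 0.1384
Sum: 0.0151 + 0.0401 + 0.1594 + 0.1597 + 0.1384 = 0.513 dits.

0.513 dits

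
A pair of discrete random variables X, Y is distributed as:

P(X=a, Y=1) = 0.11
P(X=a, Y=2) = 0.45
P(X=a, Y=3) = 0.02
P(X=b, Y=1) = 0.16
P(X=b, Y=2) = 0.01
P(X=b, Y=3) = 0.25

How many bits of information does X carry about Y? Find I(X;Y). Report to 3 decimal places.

0.546 bits

Marginals: p(X) = (0.5800, 0.4200), p(Y) = (0.2700, 0.4600, 0.2700).
I(X;Y) = H(X) + H(Y) − H(X,Y).
H(X) = 0.9815, H(Y) = 1.5354, H(X,Y) = 1.9710.
I(X;Y) = 0.9815 + 1.5354 − 1.9710 = 0.546 bits.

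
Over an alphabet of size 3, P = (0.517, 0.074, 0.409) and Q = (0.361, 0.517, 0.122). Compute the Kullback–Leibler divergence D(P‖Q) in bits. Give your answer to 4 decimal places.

D(P‖Q) = Σ p·log₂(p/q).
  0.517·log₂(0.517/0.361) = 0.26789
  0.074·log₂(0.074/0.517) = -0.20754
  0.409·log₂(0.409/0.122) = 0.71379
D(P‖Q) = 0.7741 bits.

0.7741 bits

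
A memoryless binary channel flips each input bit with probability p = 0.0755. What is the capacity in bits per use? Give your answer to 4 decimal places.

Binary symmetric channel: C = 1 − h₂(ε) where h₂ is the binary entropy function.
h₂(0.0755) = −0.0755·log₂0.0755 − 0.9245·log₂0.9245 = 0.3861.
C = 1 − 0.3861 = 0.6139 bits per channel use.

0.6139 bits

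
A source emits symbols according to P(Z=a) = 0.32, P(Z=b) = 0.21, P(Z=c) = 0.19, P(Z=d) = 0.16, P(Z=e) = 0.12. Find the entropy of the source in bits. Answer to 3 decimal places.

H(Z) = −Σ p·log₂ p.
  −(0.32)·log₂(0.32) = 0.5260
  −(0.21)·log₂(0.21) = 0.4728
  −(0.19)·log₂(0.19) = 0.4552
  −(0.16)·log₂(0.16) = 0.4230
  −(0.12)·log₂(0.12) = 0.3671
Sum: 0.5260 + 0.4728 + 0.4552 + 0.4230 + 0.3671 = 2.244 bits.

2.244 bits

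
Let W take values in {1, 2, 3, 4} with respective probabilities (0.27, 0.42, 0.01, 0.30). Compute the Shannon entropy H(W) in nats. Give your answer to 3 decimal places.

1.125 nats

H(W) = −Σ p·ln p.
  −(0.27)·ln(0.27) = 0.3535
  −(0.42)·ln(0.42) = 0.3644
  −(0.01)·ln(0.01) = 0.0461
  −(0.30)·ln(0.30) = 0.3612
Sum: 0.3535 + 0.3644 + 0.0461 + 0.3612 = 1.125 nats.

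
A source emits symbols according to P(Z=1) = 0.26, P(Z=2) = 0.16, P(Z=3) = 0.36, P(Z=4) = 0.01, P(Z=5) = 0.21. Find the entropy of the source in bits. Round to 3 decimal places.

1.998 bits

H(Z) = −Σ p·log₂ p.
  −(0.26)·log₂(0.26) = 0.5053
  −(0.16)·log₂(0.16) = 0.4230
  −(0.36)·log₂(0.36) = 0.5306
  −(0.01)·log₂(0.01) = 0.0664
  −(0.21)·log₂(0.21) = 0.4728
Sum: 0.5053 + 0.4230 + 0.5306 + 0.0664 + 0.4728 = 1.998 bits.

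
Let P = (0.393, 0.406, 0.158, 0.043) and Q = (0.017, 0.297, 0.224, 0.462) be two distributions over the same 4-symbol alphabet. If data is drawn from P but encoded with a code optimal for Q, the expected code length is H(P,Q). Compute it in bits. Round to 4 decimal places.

3.4102 bits

H(P,Q) = −Σ p·log₂ q.
  −0.393·log₂(0.017) = 2.31018
  −0.406·log₂(0.297) = 0.71109
  −0.158·log₂(0.224) = 0.34103
  −0.043·log₂(0.462) = 0.04790
H(P,Q) = 3.4102 bits.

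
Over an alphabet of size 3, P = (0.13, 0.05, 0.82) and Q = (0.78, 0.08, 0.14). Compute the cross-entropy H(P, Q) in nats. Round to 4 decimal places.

H(P,Q) = −Σ p·ln q.
  −0.13·ln(0.78) = 0.03230
  −0.05·ln(0.08) = 0.12629
  −0.82·ln(0.14) = 1.61221
H(P,Q) = 1.7708 nats.

1.7708 nats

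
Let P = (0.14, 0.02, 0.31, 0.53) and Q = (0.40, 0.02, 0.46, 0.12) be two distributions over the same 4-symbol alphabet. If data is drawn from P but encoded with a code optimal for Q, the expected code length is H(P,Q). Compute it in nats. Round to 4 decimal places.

1.5710 nats

H(P,Q) = −Σ p·ln q.
  −0.14·ln(0.40) = 0.12828
  −0.02·ln(0.02) = 0.07824
  −0.31·ln(0.46) = 0.24072
  −0.53·ln(0.12) = 1.12374
H(P,Q) = 1.5710 nats.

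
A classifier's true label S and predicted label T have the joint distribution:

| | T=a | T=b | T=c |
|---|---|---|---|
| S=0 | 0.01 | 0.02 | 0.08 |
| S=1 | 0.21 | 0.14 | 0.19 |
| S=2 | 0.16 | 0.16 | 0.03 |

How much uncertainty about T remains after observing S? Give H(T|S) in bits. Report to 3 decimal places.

1.433 bits

Chain rule: H(T|S) = H(S,T) − H(S).
Marginals: p(S) = (0.1100, 0.5400, 0.3500), p(T) = (0.3800, 0.3200, 0.3000).
H(S,T) = 2.7938 bits; H(S) = 1.3604 bits.
H(T|S) = 2.7938 − 1.3604 = 1.433 bits.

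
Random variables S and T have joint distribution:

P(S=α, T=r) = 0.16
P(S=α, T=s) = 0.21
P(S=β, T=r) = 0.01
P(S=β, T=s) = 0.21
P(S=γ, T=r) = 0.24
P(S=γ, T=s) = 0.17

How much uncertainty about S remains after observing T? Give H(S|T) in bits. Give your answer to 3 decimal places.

1.387 bits

Marginals: p(S) = (0.3700, 0.2200, 0.4100), p(T) = (0.4100, 0.5900).
H(S|T) = Σ p(T) · H(S|T=·).
  T=r: p=0.4100, H(S|T=r) = 1.1127
  T=s: p=0.5900, H(S|T=s) = 1.5782
Weighted sum = 1.387 bits.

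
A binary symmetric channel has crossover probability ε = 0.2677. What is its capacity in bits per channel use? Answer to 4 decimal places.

0.1619 bits

Binary symmetric channel: C = 1 − h₂(ε) where h₂ is the binary entropy function.
h₂(0.2677) = −0.2677·log₂0.2677 − 0.7323·log₂0.7323 = 0.8381.
C = 1 − 0.8381 = 0.1619 bits per channel use.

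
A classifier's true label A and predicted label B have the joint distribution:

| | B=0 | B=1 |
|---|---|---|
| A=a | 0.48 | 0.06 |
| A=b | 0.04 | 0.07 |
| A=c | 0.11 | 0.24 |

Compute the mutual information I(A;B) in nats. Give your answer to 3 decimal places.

0.181 nats

Marginals: p(A) = (0.5400, 0.1100, 0.3500), p(B) = (0.6300, 0.3700).
I(A;B) = H(A) + H(B) − H(A,B).
H(A) = 0.9430, H(B) = 0.6590, H(A,B) = 1.4213.
I(A;B) = 0.9430 + 0.6590 − 1.4213 = 0.181 nats.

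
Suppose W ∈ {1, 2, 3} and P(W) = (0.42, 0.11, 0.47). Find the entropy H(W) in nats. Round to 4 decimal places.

H(W) = −Σ p·ln p.
  −(0.42)·ln(0.42) = 0.36435
  −(0.11)·ln(0.11) = 0.24280
  −(0.47)·ln(0.47) = 0.35486
Sum: 0.36435 + 0.24280 + 0.35486 = 0.9620 nats.

0.9620 nats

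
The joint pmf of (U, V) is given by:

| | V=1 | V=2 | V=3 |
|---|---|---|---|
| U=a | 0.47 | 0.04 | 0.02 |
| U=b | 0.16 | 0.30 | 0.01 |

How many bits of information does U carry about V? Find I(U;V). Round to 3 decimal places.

0.277 bits

Marginals: p(U) = (0.5300, 0.4700), p(V) = (0.6300, 0.3400, 0.0300).
I(U;V) = Σ p(x,y)·log₂[p(x,y)/(p(x)p(y))].
  (a,1): 0.47·log₂(1.4076) = 0.2318
  (a,2): 0.04·log₂(0.2220) = -0.0869
  (a,3): 0.02·log₂(1.2579) = 0.0066
  (b,1): 0.16·log₂(0.5404) = -0.1421
  (b,2): 0.30·log₂(1.8773) = 0.2726
  (b,3): 0.01·log₂(0.7092) = -0.0050
Sum = 0.277 bits.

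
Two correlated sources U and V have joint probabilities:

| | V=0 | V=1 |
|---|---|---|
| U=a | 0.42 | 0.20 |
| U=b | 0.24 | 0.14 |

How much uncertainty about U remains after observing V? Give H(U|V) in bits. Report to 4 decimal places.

Marginals: p(U) = (0.6200, 0.3800), p(V) = (0.6600, 0.3400).
H(U|V) = Σ p(V) · H(U|V=·).
  V=0: p=0.6600, H(U|V=0) = 0.9457
  V=1: p=0.3400, H(U|V=1) = 0.9774
Weighted sum = 0.9565 bits.

0.9565 bits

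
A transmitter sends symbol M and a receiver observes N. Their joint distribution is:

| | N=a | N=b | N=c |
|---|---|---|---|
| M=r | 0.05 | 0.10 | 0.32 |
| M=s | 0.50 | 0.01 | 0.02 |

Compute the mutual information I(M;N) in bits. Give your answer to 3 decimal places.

0.598 bits

Marginals: p(M) = (0.4700, 0.5300), p(N) = (0.5500, 0.1100, 0.3400).
I(M;N) = Σ p(x,y)·log₂[p(x,y)/(p(x)p(y))].
  (r,a): 0.05·log₂(0.1934) = -0.1185
  (r,b): 0.10·log₂(1.9342) = 0.0952
  (r,c): 0.32·log₂(2.0025) = 0.3206
  (s,a): 0.50·log₂(1.7153) = 0.3892
  (s,b): 0.01·log₂(0.1715) = -0.0254
  (s,c): 0.02·log₂(0.1110) = -0.0634
Sum = 0.598 bits.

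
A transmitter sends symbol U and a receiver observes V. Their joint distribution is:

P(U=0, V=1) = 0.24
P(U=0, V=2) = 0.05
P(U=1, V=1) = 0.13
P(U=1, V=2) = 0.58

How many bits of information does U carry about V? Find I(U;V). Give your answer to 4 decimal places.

0.2707 bits

Marginals: p(U) = (0.2900, 0.7100), p(V) = (0.3700, 0.6300).
I(U;V) = H(U) + H(V) − H(U,V).
H(U) = 0.8687, H(V) = 0.9507, H(U,V) = 1.5487.
I(U;V) = 0.8687 + 0.9507 − 1.5487 = 0.2707 bits.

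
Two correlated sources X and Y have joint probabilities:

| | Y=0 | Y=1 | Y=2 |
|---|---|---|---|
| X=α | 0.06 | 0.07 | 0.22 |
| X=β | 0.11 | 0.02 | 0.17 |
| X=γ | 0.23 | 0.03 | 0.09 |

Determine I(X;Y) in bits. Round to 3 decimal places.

0.143 bits

Marginals: p(X) = (0.3500, 0.3000, 0.3500), p(Y) = (0.4000, 0.1200, 0.4800).
I(X;Y) = Σ p(x,y)·log₂[p(x,y)/(p(x)p(y))].
  (α,0): 0.06·log₂(0.4286) = -0.0733
  (α,1): 0.07·log₂(1.6667) = 0.0516
  (α,2): 0.22·log₂(1.3095) = 0.0856
  (β,0): 0.11·log₂(0.9167) = -0.0138
  (β,1): 0.02·log₂(0.5556) = -0.0170
  (β,2): 0.17·log₂(1.1806) = 0.0407
  (γ,0): 0.23·log₂(1.6429) = 0.1647
  (γ,1): 0.03·log₂(0.7143) = -0.0146
  (γ,2): 0.09·log₂(0.5357) = -0.0810
Sum = 0.143 bits.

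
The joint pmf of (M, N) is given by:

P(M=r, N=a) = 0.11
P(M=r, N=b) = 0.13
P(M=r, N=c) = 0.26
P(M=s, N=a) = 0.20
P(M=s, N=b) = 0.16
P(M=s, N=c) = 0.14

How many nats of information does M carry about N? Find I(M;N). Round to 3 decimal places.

0.033 nats

Marginals: p(M) = (0.5000, 0.5000), p(N) = (0.3100, 0.2900, 0.4000).
I(M;N) = Σ p(x,y)·ln[p(x,y)/(p(x)p(y))].
  (r,a): 0.11·ln(0.7097) = -0.0377
  (r,b): 0.13·ln(0.8966) = -0.0142
  (r,c): 0.26·ln(1.3000) = 0.0682
  (s,a): 0.20·ln(1.2903) = 0.0510
  (s,b): 0.16·ln(1.1034) = 0.0158
  (s,c): 0.14·ln(0.7000) = -0.0499
Sum = 0.033 nats.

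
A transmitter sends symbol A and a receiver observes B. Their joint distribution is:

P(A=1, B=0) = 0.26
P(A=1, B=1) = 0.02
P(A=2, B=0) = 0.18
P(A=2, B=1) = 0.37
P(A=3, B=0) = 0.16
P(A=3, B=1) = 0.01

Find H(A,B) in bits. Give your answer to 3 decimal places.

H(A,B) = −Σ p(x,y)·log₂ p(x,y) over all 6 cells.
  cell (1,0): −0.26·log₂0.26 = 0.5053
  cell (1,1): −0.02·log₂0.02 = 0.1129
  cell (2,0): −0.18·log₂0.18 = 0.4453
  cell (2,1): −0.37·log₂0.37 = 0.5307
  cell (3,0): −0.16·log₂0.16 = 0.4230
  cell (3,1): −0.01·log₂0.01 = 0.0664
Sum = 2.084 bits.

2.084 bits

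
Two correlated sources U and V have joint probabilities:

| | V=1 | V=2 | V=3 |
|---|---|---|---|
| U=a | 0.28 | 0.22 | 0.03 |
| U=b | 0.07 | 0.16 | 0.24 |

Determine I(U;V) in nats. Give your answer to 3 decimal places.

0.163 nats

Marginals: p(U) = (0.5300, 0.4700), p(V) = (0.3500, 0.3800, 0.2700).
I(U;V) = Σ p(x,y)·ln[p(x,y)/(p(x)p(y))].
  (a,1): 0.28·ln(1.5094) = 0.1153
  (a,2): 0.22·ln(1.0924) = 0.0194
  (a,3): 0.03·ln(0.2096) = -0.0469
  (b,1): 0.07·ln(0.4255) = -0.0598
  (b,2): 0.16·ln(0.8959) = -0.0176
  (b,3): 0.24·ln(1.8913) = 0.1529
Sum = 0.163 nats.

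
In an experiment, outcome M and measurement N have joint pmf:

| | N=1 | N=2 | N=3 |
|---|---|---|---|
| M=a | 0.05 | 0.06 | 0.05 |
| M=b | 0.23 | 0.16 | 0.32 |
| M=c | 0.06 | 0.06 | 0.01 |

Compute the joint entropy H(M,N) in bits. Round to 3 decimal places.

2.666 bits

H(M,N) = −Σ p(x,y)·log₂ p(x,y) over all 9 cells.
  cell (a,1): −0.05·log₂0.05 = 0.2161
  cell (a,2): −0.06·log₂0.06 = 0.2435
  cell (a,3): −0.05·log₂0.05 = 0.2161
  cell (b,1): −0.23·log₂0.23 = 0.4877
  cell (b,2): −0.16·log₂0.16 = 0.4230
  cell (b,3): −0.32·log₂0.32 = 0.5260
  cell (c,1): −0.06·log₂0.06 = 0.2435
  cell (c,2): −0.06·log₂0.06 = 0.2435
  cell (c,3): −0.01·log₂0.01 = 0.0664
Sum = 2.666 bits.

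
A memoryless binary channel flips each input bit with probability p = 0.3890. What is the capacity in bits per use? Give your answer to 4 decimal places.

0.0358 bits

Binary symmetric channel: C = 1 − h₂(ε) where h₂ is the binary entropy function.
h₂(0.3890) = −0.3890·log₂0.3890 − 0.6110·log₂0.6110 = 0.9642.
C = 1 − 0.9642 = 0.0358 bits per channel use.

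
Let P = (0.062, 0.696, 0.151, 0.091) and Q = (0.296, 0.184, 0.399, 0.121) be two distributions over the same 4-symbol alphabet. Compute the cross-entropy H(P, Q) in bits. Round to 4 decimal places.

H(P,Q) = −Σ p·log₂ q.
  −0.062·log₂(0.296) = 0.10889
  −0.696·log₂(0.184) = 1.69979
  −0.151·log₂(0.399) = 0.20016
  −0.091·log₂(0.121) = 0.27727
H(P,Q) = 2.2861 bits.

2.2861 bits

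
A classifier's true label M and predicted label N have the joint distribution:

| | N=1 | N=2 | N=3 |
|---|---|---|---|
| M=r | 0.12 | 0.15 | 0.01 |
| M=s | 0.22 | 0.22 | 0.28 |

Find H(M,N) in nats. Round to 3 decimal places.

1.608 nats

H(M,N) = −Σ p(x,y)·ln p(x,y) over all 6 cells.
  cell (r,1): −0.12·ln0.12 = 0.2544
  cell (r,2): −0.15·ln0.15 = 0.2846
  cell (r,3): −0.01·ln0.01 = 0.0461
  cell (s,1): −0.22·ln0.22 = 0.3331
  cell (s,2): −0.22·ln0.22 = 0.3331
  cell (s,3): −0.28·ln0.28 = 0.3564
Sum = 1.608 nats.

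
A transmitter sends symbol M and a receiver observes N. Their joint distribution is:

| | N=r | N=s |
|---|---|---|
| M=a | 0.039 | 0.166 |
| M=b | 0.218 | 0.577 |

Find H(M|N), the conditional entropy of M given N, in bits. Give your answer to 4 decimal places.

Marginals: p(M) = (0.2050, 0.7950), p(N) = (0.2570, 0.7430).
H(M|N) = Σ p(N) · H(M|N=·).
  N=r: p=0.2570, H(M|N=r) = 0.6142
  N=s: p=0.7430, H(M|N=s) = 0.7664
Weighted sum = 0.7273 bits.

0.7273 bits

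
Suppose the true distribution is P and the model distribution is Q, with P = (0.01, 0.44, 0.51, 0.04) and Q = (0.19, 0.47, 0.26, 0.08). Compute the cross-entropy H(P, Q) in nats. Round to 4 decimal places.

1.1369 nats

H(P,Q) = −Σ p·ln q.
  −0.01·ln(0.19) = 0.01661
  −0.44·ln(0.47) = 0.33221
  −0.51·ln(0.26) = 0.68701
  −0.04·ln(0.08) = 0.10103
H(P,Q) = 1.1369 nats.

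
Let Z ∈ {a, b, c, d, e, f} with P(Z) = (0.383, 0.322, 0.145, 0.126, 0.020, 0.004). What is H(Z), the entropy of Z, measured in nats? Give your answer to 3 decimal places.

H(Z) = −Σ p·ln p.
  −(0.383)·ln(0.383) = 0.3676
  −(0.322)·ln(0.322) = 0.3649
  −(0.145)·ln(0.145) = 0.2800
  −(0.126)·ln(0.126) = 0.2610
  −(0.020)·ln(0.020) = 0.0782
  −(0.004)·ln(0.004) = 0.0221
Sum: 0.3676 + 0.3649 + 0.2800 + 0.2610 + 0.0782 + 0.0221 = 1.374 nats.

1.374 nats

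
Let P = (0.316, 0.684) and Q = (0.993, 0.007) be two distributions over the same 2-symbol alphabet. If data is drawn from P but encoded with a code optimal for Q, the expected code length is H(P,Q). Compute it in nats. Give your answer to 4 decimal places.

H(P,Q) = −Σ p·ln q.
  −0.316·ln(0.993) = 0.00222
  −0.684·ln(0.007) = 3.39390
H(P,Q) = 3.3961 nats.

3.3961 nats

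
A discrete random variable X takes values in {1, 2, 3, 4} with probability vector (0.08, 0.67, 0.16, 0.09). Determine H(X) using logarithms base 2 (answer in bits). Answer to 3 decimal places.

H(X) = −Σ p·log₂ p.
  −(0.08)·log₂(0.08) = 0.2915
  −(0.67)·log₂(0.67) = 0.3871
  −(0.16)·log₂(0.16) = 0.4230
  −(0.09)·log₂(0.09) = 0.3127
Sum: 0.2915 + 0.3871 + 0.4230 + 0.3127 = 1.414 bits.

1.414 bits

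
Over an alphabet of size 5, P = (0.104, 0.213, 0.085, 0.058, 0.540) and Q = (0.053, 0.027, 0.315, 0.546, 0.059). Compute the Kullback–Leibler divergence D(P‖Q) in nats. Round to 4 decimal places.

D(P‖Q) = Σ p·ln(p/q).
  0.104·ln(0.104/0.053) = 0.07011
  0.213·ln(0.213/0.027) = 0.43994
  0.085·ln(0.085/0.315) = -0.11134
  0.058·ln(0.058/0.546) = -0.13005
  0.540·ln(0.540/0.059) = 1.19558
D(P‖Q) = 1.4642 nats.

1.4642 nats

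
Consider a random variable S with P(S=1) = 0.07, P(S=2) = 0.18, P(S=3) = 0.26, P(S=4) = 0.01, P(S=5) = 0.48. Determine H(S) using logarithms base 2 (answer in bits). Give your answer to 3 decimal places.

1.794 bits

H(S) = −Σ p·log₂ p.
  −(0.07)·log₂(0.07) = 0.2686
  −(0.18)·log₂(0.18) = 0.4453
  −(0.26)·log₂(0.26) = 0.5053
  −(0.01)·log₂(0.01) = 0.0664
  −(0.48)·log₂(0.48) = 0.5083
Sum: 0.2686 + 0.4453 + 0.5053 + 0.0664 + 0.5083 = 1.794 bits.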